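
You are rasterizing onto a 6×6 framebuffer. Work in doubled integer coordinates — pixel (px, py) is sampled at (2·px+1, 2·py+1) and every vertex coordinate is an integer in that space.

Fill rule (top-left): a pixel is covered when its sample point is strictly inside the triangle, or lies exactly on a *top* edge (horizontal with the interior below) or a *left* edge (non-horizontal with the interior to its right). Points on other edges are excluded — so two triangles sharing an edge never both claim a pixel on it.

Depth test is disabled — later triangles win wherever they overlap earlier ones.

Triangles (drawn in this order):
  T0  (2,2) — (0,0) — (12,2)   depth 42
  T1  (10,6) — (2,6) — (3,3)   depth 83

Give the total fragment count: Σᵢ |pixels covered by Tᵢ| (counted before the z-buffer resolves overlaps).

T0:
  2·area = 20
  edge (2, 2)→(0, 0): d=(-2,-2) top-left  bias=+0
  edge (0, 0)→(12, 2): d=(12,2) right/bottom  bias=-1
  edge (12, 2)→(2, 2): d=(-10,0) right/bottom  bias=-1
    (0,0)@(1, 1): e=[0,10,10] → X  [on edge]
    (1,0)@(3, 1): e=[4,6,10] → X
    (2,0)@(5, 1): e=[8,2,10] → X
    (3,0)@(7, 1): e=[12,-2,10] → .
    (0,1)@(1, 3): e=[-4,34,-10] → .
    (1,1)@(3, 3): e=[0,30,-10] → .  [on edge]
    (2,1)@(5, 3): e=[4,26,-10] → .
    (2,2)@(5, 5): e=[0,50,-30] → .  [on edge]
    (3,3)@(7, 7): e=[0,70,-50] → .  [on edge]
    (4,4)@(9, 9): e=[0,90,-70] → .  [on edge]
    (5,5)@(11, 11): e=[0,110,-90] → .  [on edge]
  covered (3 px):
    X X X . . .
    . . . . . .
    . . . . . .
    . . . . . .
    . . . . . .
    . . . . . .
T1:
  2·area = 24
  edge (10, 6)→(2, 6): d=(-8,0) right/bottom  bias=-1
  edge (2, 6)→(3, 3): d=(1,-3) top-left  bias=+0
  edge (3, 3)→(10, 6): d=(7,3) right/bottom  bias=-1
    (1,1)@(3, 3): e=[24,0,0] → .  [on edge]
    (1,2)@(3, 5): e=[8,2,14] → X
    (2,2)@(5, 5): e=[8,8,8] → X
    (3,2)@(7, 5): e=[8,14,2] → X
    (4,2)@(9, 5): e=[8,20,-4] → .
    (1,3)@(3, 7): e=[-8,4,28] → .
    (2,3)@(5, 7): e=[-8,10,22] → .
    (3,3)@(7, 7): e=[-8,16,16] → .
    (0,4)@(1, 9): e=[-24,0,48] → .  [on edge]
  covered (3 px):
    . . . . . .
    . . . . . .
    . X X X . .
    . . . . . .
    . . . . . .
    . . . . . .

Answer: 6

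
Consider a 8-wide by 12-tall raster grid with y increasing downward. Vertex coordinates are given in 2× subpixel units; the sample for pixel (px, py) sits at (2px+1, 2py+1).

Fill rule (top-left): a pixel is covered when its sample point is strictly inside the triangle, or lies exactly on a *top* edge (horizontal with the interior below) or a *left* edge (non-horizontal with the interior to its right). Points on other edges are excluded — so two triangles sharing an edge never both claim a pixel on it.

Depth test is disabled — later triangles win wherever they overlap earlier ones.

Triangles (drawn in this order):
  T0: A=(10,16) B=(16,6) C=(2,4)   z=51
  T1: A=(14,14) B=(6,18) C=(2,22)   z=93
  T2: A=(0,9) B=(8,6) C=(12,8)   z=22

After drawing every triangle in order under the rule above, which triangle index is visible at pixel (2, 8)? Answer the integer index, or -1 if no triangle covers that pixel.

T0:
  2·area = 152  (B↔C swapped to make it positive)
  edge (10, 16)→(2, 4): d=(-8,-12) top-left  bias=+0
  edge (2, 4)→(16, 6): d=(14,2) right/bottom  bias=-1
  edge (16, 6)→(10, 16): d=(-6,10) right/bottom  bias=-1
    (1,2)@(3, 5): e=[4,12,136] → █
    (2,2)@(5, 5): e=[28,8,116] → █
    (3,2)@(7, 5): e=[52,4,96] → █
    (4,2)@(9, 5): e=[76,0,76] → ·  [on edge]
    (1,3)@(3, 7): e=[-12,40,124] → ·
    (2,3)@(5, 7): e=[12,36,104] → █
    (4,3)@(9, 7): e=[60,28,64] → █
    (5,3)@(11, 7): e=[84,24,44] → █
    (6,3)@(13, 7): e=[108,20,24] → █
    (7,3)@(15, 7): e=[132,16,4] → █
    (2,4)@(5, 9): e=[-4,64,92] → ·
    (3,4)@(7, 9): e=[20,60,72] → █
    (6,5)@(13, 11): e=[76,76,0] → ·  [on edge]
    (3,10)@(7, 21): e=[-76,228,0] → ·  [on edge]
  covered (18 px):
    · · · · · · · ·
    · · · · · · · ·
    · █ █ █ · · · ·
    · · █ █ █ █ █ █
    · · · █ █ █ █ ·
    · · · █ █ █ · ·
    · · · · █ █ · ·
    · · · · · · · ·
    · · · · · · · ·
    · · · · · · · ·
    · · · · · · · ·
    · · · · · · · ·
T1:
  2·area = 16  (B↔C swapped to make it positive)
  edge (14, 14)→(2, 22): d=(-12,8) right/bottom  bias=-1
  edge (2, 22)→(6, 18): d=(4,-4) top-left  bias=+0
  edge (6, 18)→(14, 14): d=(8,-4) top-left  bias=+0
    (7,4)@(15, 9): e=[52,0,-36] → ·  [on edge]
    (6,5)@(13, 11): e=[44,0,-28] → ·  [on edge]
    (5,6)@(11, 13): e=[36,0,-20] → ·  [on edge]
    (4,7)@(9, 15): e=[28,0,-12] → ·  [on edge]
    (3,8)@(7, 17): e=[20,0,-4] → ·  [on edge]
    (4,8)@(9, 17): e=[4,8,4] → █
    (5,8)@(11, 17): e=[-12,16,12] → ·
    (2,9)@(5, 19): e=[12,0,4] → █  [on edge]
    (3,9)@(7, 19): e=[-4,8,12] → ·
    (4,9)@(9, 19): e=[-20,16,20] → ·
    (1,10)@(3, 21): e=[4,0,12] → █  [on edge]
    (2,10)@(5, 21): e=[-12,8,20] → ·
    (0,11)@(1, 23): e=[-4,0,20] → ·  [on edge]
  covered (3 px):
    · · · · · · · ·
    · · · · · · · ·
    · · · · · · · ·
    · · · · · · · ·
    · · · · · · · ·
    · · · · · · · ·
    · · · · · · · ·
    · · · · · · · ·
    · · · · █ · · ·
    · · █ · · · · ·
    · █ · · · · · ·
    · · · · · · · ·
T2:
  2·area = 28
  edge (0, 9)→(8, 6): d=(8,-3) top-left  bias=+0
  edge (8, 6)→(12, 8): d=(4,2) right/bottom  bias=-1
  edge (12, 8)→(0, 9): d=(-12,1) right/bottom  bias=-1
    (3,3)@(7, 7): e=[5,6,17] → █
    (4,3)@(9, 7): e=[11,2,15] → █
    (5,3)@(11, 7): e=[17,-2,13] → ·
    (3,4)@(7, 9): e=[21,14,-7] → ·
    (4,4)@(9, 9): e=[27,10,-9] → ·
  covered (2 px):
    · · · · · · · ·
    · · · · · · · ·
    · · · · · · · ·
    · · · █ █ · · ·
    · · · · · · · ·
    · · · · · · · ·
    · · · · · · · ·
    · · · · · · · ·
    · · · · · · · ·
    · · · · · · · ·
    · · · · · · · ·
    · · · · · · · ·

Z-buffer (winner per pixel, '.' = empty):
  . . . . . . . .
  . . . . . . . .
  . 0 0 0 . . . .
  . . 0 2 2 0 0 0
  . . . 0 0 0 0 .
  . . . 0 0 0 . .
  . . . . 0 0 . .
  . . . . . . . .
  . . . . 1 . . .
  . . 1 . . . . .
  . 1 . . . . . .
  . . . . . . . .

Answer: -1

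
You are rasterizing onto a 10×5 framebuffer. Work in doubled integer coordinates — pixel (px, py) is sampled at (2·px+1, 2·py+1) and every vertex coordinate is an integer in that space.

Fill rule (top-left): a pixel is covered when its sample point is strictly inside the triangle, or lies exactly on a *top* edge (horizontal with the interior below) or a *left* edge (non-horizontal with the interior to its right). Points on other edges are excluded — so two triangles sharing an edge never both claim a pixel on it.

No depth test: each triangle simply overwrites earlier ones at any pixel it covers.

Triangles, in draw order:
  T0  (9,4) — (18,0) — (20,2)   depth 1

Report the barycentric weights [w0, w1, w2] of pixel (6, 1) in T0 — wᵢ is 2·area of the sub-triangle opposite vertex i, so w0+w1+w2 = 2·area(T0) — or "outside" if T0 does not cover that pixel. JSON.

T0:
  2·area = 26
  edge (9, 4)→(18, 0): d=(9,-4) top-left  bias=+0
  edge (18, 0)→(20, 2): d=(2,2) right/bottom  bias=-1
  edge (20, 2)→(9, 4): d=(-11,2) right/bottom  bias=-1
    (8,0)@(17, 1): e=[5,4,17] → X
    (9,0)@(19, 1): e=[13,0,13] → .  [on edge]
    (6,1)@(13, 3): e=[7,16,3] → X
    (7,1)@(15, 3): e=[15,12,-1] → .
    (8,1)@(17, 3): e=[23,8,-5] → .
    (6,2)@(13, 5): e=[25,20,-19] → .
  covered (2 px):
    . . . . . . . . X .
    . . . . . . X . . .
    . . . . . . . . . .
    . . . . . . . . . .
    . . . . . . . . . .

Final: [16,3,7]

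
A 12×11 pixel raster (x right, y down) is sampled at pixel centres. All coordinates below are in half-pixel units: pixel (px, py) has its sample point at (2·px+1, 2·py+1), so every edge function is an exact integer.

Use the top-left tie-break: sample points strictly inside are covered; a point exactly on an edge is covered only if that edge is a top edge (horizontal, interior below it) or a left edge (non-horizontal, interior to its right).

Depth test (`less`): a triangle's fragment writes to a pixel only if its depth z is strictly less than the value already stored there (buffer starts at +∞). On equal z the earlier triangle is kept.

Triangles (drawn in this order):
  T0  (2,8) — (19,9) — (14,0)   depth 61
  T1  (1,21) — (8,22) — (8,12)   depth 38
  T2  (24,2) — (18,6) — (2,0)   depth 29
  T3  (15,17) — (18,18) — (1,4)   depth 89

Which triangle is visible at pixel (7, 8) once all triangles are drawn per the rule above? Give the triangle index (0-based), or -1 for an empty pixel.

T0:
  2·area = 148  (B↔C swapped to make it positive)
  edge (2, 8)→(14, 0): d=(12,-8) top-left  bias=+0
  edge (14, 0)→(19, 9): d=(5,9) right/bottom  bias=-1
  edge (19, 9)→(2, 8): d=(-17,-1) top-left  bias=+0
    (6,0)@(13, 1): e=[4,14,130] → █
    (7,0)@(15, 1): e=[20,-4,132] → ·
    (5,1)@(11, 3): e=[12,42,94] → █
    (7,1)@(15, 3): e=[44,6,98] → █
    (8,1)@(17, 3): e=[60,-12,100] → ·
    (3,2)@(7, 5): e=[4,88,56] → █
    (4,2)@(9, 5): e=[20,70,58] → █
    (8,2)@(17, 5): e=[84,-2,66] → ·
    (2,3)@(5, 7): e=[12,116,20] → █
    (8,3)@(17, 7): e=[108,8,32] → █
    (9,3)@(19, 7): e=[124,-10,34] → ·
    (2,4)@(5, 9): e=[36,126,-14] → ·
    (9,4)@(19, 9): e=[148,0,0] → ·  [on edge]
  covered (16 px):
    · · · · · · █ · · · · ·
    · · · · · █ █ █ · · · ·
    · · · █ █ █ █ █ · · · ·
    · · █ █ █ █ █ █ █ · · ·
    · · · · · · · · · · · ·
    · · · · · · · · · · · ·
    · · · · · · · · · · · ·
    · · · · · · · · · · · ·
    · · · · · · · · · · · ·
    · · · · · · · · · · · ·
    · · · · · · · · · · · ·
T1:
  2·area = 70  (B↔C swapped to make it positive)
  edge (1, 21)→(8, 12): d=(7,-9) top-left  bias=+0
  edge (8, 12)→(8, 22): d=(0,10) right/bottom  bias=-1
  edge (8, 22)→(1, 21): d=(-7,-1) top-left  bias=+0
    (7,1)@(15, 3): e=[0,-70,140] → ·  [on edge]
    (3,7)@(7, 15): e=[12,10,48] → █
    (4,7)@(9, 15): e=[30,-10,50] → ·
    (2,8)@(5, 17): e=[8,30,32] → █
    (4,8)@(9, 17): e=[44,-10,36] → ·
    (1,9)@(3, 19): e=[4,50,16] → █
    (4,9)@(9, 19): e=[58,-10,22] → ·
    (0,10)@(1, 21): e=[0,70,0] → █  [on edge]
    (4,10)@(9, 21): e=[72,-10,8] → ·
  covered (10 px):
    · · · · · · · · · · · ·
    · · · · · · · · · · · ·
    · · · · · · · · · · · ·
    · · · · · · · · · · · ·
    · · · · · · · · · · · ·
    · · · · · · · · · · · ·
    · · · · · · · · · · · ·
    · · · █ · · · · · · · ·
    · · █ █ · · · · · · · ·
    · █ █ █ · · · · · · · ·
    █ █ █ █ · · · · · · · ·
T2:
  2·area = 100
  edge (24, 2)→(18, 6): d=(-6,4) right/bottom  bias=-1
  edge (18, 6)→(2, 0): d=(-16,-6) top-left  bias=+0
  edge (2, 0)→(24, 2): d=(22,2) right/bottom  bias=-1
    (2,0)@(5, 1): e=[82,2,16] → █
    (3,0)@(7, 1): e=[74,14,12] → █
    (4,0)@(9, 1): e=[66,26,8] → █
    (5,0)@(11, 1): e=[58,38,4] → █
    (6,0)@(13, 1): e=[50,50,0] → ·  [on edge]
    (2,1)@(5, 3): e=[70,-30,60] → ·
    (3,1)@(7, 3): e=[62,-18,56] → ·
    (4,1)@(9, 3): e=[54,-6,52] → ·
    (5,1)@(11, 3): e=[46,6,48] → █
    (6,1)@(13, 3): e=[38,18,44] → █
    (7,1)@(15, 3): e=[30,30,40] → █
    (8,1)@(17, 3): e=[22,42,36] → █
  covered (12 px):
    · · █ █ █ █ · · · · · ·
    · · · · · █ █ █ █ █ █ ·
    · · · · · · · · █ █ · ·
    · · · · · · · · · · · ·
    · · · · · · · · · · · ·
    · · · · · · · · · · · ·
    · · · · · · · · · · · ·
    · · · · · · · · · · · ·
    · · · · · · · · · · · ·
    · · · · · · · · · · · ·
    · · · · · · · · · · · ·
T3:
  2·area = 25  (B↔C swapped to make it positive)
  edge (15, 17)→(1, 4): d=(-14,-13) top-left  bias=+0
  edge (1, 4)→(18, 18): d=(17,14) right/bottom  bias=-1
  edge (18, 18)→(15, 17): d=(-3,-1) top-left  bias=+0
    (3,4)@(7, 9): e=[8,1,16] → █
    (4,4)@(9, 9): e=[34,-27,18] → ·
    (3,5)@(7, 11): e=[-20,35,10] → ·
    (4,5)@(9, 11): e=[6,7,12] → █
    (5,5)@(11, 11): e=[32,-21,14] → ·
    (1,6)@(3, 13): e=[-100,125,0] → ·  [on edge]
    (4,6)@(9, 13): e=[-22,41,6] → ·
    (5,6)@(11, 13): e=[4,13,8] → █
    (6,6)@(13, 13): e=[30,-15,10] → ·
    (4,7)@(9, 15): e=[-50,75,0] → ·  [on edge]
    (5,7)@(11, 15): e=[-24,47,2] → ·
    (6,7)@(13, 15): e=[2,19,4] → █
    (7,8)@(15, 17): e=[0,25,0] → █  [on edge]
    (10,9)@(21, 19): e=[50,-25,0] → ·  [on edge]
  covered (5 px):
    · · · · · · · · · · · ·
    · · · · · · · · · · · ·
    · · · · · · · · · · · ·
    · · · · · · · · · · · ·
    · · · █ · · · · · · · ·
    · · · · █ · · · · · · ·
    · · · · · █ · · · · · ·
    · · · · · · █ · · · · ·
    · · · · · · · █ · · · ·
    · · · · · · · · · · · ·
    · · · · · · · · · · · ·

Z-buffer (winner per pixel, '.' = empty):
  . . 2 2 2 2 0 . . . . .
  . . . . . 2 2 2 2 2 2 .
  . . . 0 0 0 0 0 2 2 . .
  . . 0 0 0 0 0 0 0 . . .
  . . . 3 . . . . . . . .
  . . . . 3 . . . . . . .
  . . . . . 3 . . . . . .
  . . . 1 . . 3 . . . . .
  . . 1 1 . . . 3 . . . .
  . 1 1 1 . . . . . . . .
  1 1 1 1 . . . . . . . .

Answer: 3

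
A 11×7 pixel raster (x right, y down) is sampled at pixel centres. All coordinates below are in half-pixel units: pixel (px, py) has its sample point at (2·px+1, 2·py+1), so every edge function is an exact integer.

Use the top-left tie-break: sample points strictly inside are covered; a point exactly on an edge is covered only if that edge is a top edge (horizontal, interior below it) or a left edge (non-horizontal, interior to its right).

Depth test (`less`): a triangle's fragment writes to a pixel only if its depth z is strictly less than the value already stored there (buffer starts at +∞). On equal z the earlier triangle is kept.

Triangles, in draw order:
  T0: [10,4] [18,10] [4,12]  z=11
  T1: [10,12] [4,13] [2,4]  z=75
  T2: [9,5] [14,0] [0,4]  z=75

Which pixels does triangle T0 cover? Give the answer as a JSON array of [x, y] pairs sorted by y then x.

T0:
  2·area = 100
  edge (10, 4)→(18, 10): d=(8,6) right/bottom  bias=-1
  edge (18, 10)→(4, 12): d=(-14,2) right/bottom  bias=-1
  edge (4, 12)→(10, 4): d=(6,-8) top-left  bias=+0
    (5,2)@(11, 5): e=[2,84,14] → X
    (6,2)@(13, 5): e=[-10,80,30] → .
    (4,3)@(9, 7): e=[30,60,10] → X
    (6,3)@(13, 7): e=[6,52,42] → X
    (7,3)@(15, 7): e=[-6,48,58] → .
    (3,4)@(7, 9): e=[58,36,6] → X
    (7,4)@(15, 9): e=[10,20,70] → X
    (8,4)@(17, 9): e=[-2,16,86] → .
    (2,5)@(5, 11): e=[86,12,2] → X
    (5,5)@(11, 11): e=[50,0,50] → .  [on edge]
    (6,5)@(13, 11): e=[38,-4,66] → .
    (7,5)@(15, 11): e=[26,-8,82] → .
  covered (12 px):
    . . . . . . . . . . .
    . . . . . . . . . . .
    . . . . . X . . . . .
    . . . . X X X . . . .
    . . . X X X X X . . .
    . . X X X . . . . . .
    . . . . . . . . . . .
T1:
  2·area = 56
  edge (10, 12)→(4, 13): d=(-6,1) right/bottom  bias=-1
  edge (4, 13)→(2, 4): d=(-2,-9) top-left  bias=+0
  edge (2, 4)→(10, 12): d=(8,8) right/bottom  bias=-1
    (0,1)@(1, 3): e=[63,-7,0] → .  [on edge]
    (1,2)@(3, 5): e=[49,7,0] → .  [on edge]
    (1,3)@(3, 7): e=[37,3,16] → X
    (2,3)@(5, 7): e=[35,21,0] → .  [on edge]
    (1,4)@(3, 9): e=[25,-1,32] → .
    (2,4)@(5, 9): e=[23,17,16] → X
    (3,4)@(7, 9): e=[21,35,0] → .  [on edge]
    (2,5)@(5, 11): e=[11,13,32] → X
    (3,5)@(7, 11): e=[9,31,16] → X
    (4,5)@(9, 11): e=[7,49,0] → .  [on edge]
    (2,6)@(5, 13): e=[-1,9,48] → .
    (3,6)@(7, 13): e=[-3,27,32] → .
    (5,6)@(11, 13): e=[-7,63,0] → .  [on edge]
  covered (4 px):
    . . . . . . . . . . .
    . . . . . . . . . . .
    . . . . . . . . . . .
    . X . . . . . . . . .
    . . X . . . . . . . .
    . . X X . . . . . . .
    . . . . . . . . . . .
T2:
  2·area = 50  (B↔C swapped to make it positive)
  edge (9, 5)→(0, 4): d=(-9,-1) top-left  bias=+0
  edge (0, 4)→(14, 0): d=(14,-4) top-left  bias=+0
  edge (14, 0)→(9, 5): d=(-5,5) right/bottom  bias=-1
    (5,0)@(11, 1): e=[38,2,10] → X
    (6,0)@(13, 1): e=[40,10,0] → .  [on edge]
    (2,1)@(5, 3): e=[14,6,30] → X
    (3,1)@(7, 3): e=[16,14,20] → X
    (4,1)@(9, 3): e=[18,22,10] → X
    (5,1)@(11, 3): e=[20,30,0] → .  [on edge]
    (2,2)@(5, 5): e=[-4,34,20] → .
    (3,2)@(7, 5): e=[-2,42,10] → .
    (4,2)@(9, 5): e=[0,50,0] → .  [on edge]
    (3,3)@(7, 7): e=[-20,70,0] → .  [on edge]
    (2,4)@(5, 9): e=[-40,90,0] → .  [on edge]
    (1,5)@(3, 11): e=[-60,110,0] → .  [on edge]
    (0,6)@(1, 13): e=[-80,130,0] → .  [on edge]
  covered (4 px):
    . . . . . X . . . . .
    . . X X X . . . . . .
    . . . . . . . . . . .
    . . . . . . . . . . .
    . . . . . . . . . . .
    . . . . . . . . . . .
    . . . . . . . . . . .

Result: [[5,2],[4,3],[5,3],[6,3],[3,4],[4,4],[5,4],[6,4],[7,4],[2,5],[3,5],[4,5]]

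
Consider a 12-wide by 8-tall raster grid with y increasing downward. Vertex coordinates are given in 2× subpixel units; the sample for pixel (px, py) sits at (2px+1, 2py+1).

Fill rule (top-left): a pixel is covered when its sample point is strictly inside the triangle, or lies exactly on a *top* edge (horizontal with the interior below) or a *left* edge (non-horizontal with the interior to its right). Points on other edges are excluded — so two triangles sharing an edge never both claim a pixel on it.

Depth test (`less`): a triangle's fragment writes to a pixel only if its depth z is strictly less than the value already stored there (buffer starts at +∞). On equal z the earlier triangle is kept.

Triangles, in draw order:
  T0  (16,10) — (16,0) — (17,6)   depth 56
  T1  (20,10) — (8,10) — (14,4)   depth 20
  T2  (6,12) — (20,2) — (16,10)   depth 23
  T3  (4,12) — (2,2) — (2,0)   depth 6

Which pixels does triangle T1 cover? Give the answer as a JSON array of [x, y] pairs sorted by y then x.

T0:
  2·area = 10
  edge (16, 10)→(16, 0): d=(0,-10) top-left  bias=+0
  edge (16, 0)→(17, 6): d=(1,6) right/bottom  bias=-1
  edge (17, 6)→(16, 10): d=(-1,4) right/bottom  bias=-1
  covered (0 px):
    . . . . . . . . . . . .
    . . . . . . . . . . . .
    . . . . . . . . . . . .
    . . . . . . . . . . . .
    . . . . . . . . . . . .
    . . . . . . . . . . . .
    . . . . . . . . . . . .
    . . . . . . . . . . . .
T1:
  2·area = 72
  edge (20, 10)→(8, 10): d=(-12,0) right/bottom  bias=-1
  edge (8, 10)→(14, 4): d=(6,-6) top-left  bias=+0
  edge (14, 4)→(20, 10): d=(6,6) right/bottom  bias=-1
    (5,0)@(11, 1): e=[108,-36,0] → .  [on edge]
    (8,0)@(17, 1): e=[108,0,-36] → .  [on edge]
    (6,1)@(13, 3): e=[84,-12,0] → .  [on edge]
    (7,1)@(15, 3): e=[84,0,-12] → .  [on edge]
    (6,2)@(13, 5): e=[60,0,12] → X  [on edge]
    (7,2)@(15, 5): e=[60,12,0] → .  [on edge]
    (5,3)@(11, 7): e=[36,0,36] → X  [on edge]
    (7,3)@(15, 7): e=[36,24,12] → X
    (8,3)@(17, 7): e=[36,36,0] → .  [on edge]
    (4,4)@(9, 9): e=[12,0,60] → X  [on edge]
    (8,4)@(17, 9): e=[12,48,12] → X
    (9,4)@(19, 9): e=[12,60,0] → .  [on edge]
    (3,5)@(7, 11): e=[-12,0,84] → .  [on edge]
    (10,5)@(21, 11): e=[-12,84,0] → .  [on edge]
    (2,6)@(5, 13): e=[-36,0,108] → .  [on edge]
    (11,6)@(23, 13): e=[-36,108,0] → .  [on edge]
    (1,7)@(3, 15): e=[-60,0,132] → .  [on edge]
  covered (9 px):
    . . . . . . . . . . . .
    . . . . . . . . . . . .
    . . . . . . X . . . . .
    . . . . . X X X . . . .
    . . . . X X X X X . . .
    . . . . . . . . . . . .
    . . . . . . . . . . . .
    . . . . . . . . . . . .
T2:
  2·area = 72
  edge (6, 12)→(20, 2): d=(14,-10) top-left  bias=+0
  edge (20, 2)→(16, 10): d=(-4,8) right/bottom  bias=-1
  edge (16, 10)→(6, 12): d=(-10,2) right/bottom  bias=-1
    (9,1)@(19, 3): e=[4,4,64] → X
    (10,1)@(21, 3): e=[24,-12,60] → .
    (8,2)@(17, 5): e=[12,12,48] → X
    (9,2)@(19, 5): e=[32,-4,44] → .
    (6,3)@(13, 7): e=[0,36,36] → X  [on edge]
    (7,3)@(15, 7): e=[20,20,32] → X
    (9,3)@(19, 7): e=[60,-12,24] → .
    (5,4)@(11, 9): e=[8,44,20] → X
    (8,4)@(17, 9): e=[68,-4,8] → .
    (10,4)@(21, 9): e=[108,-36,0] → .  [on edge]
    (4,5)@(9, 11): e=[16,52,4] → X
    (5,5)@(11, 11): e=[36,36,0] → .  [on edge]
    (0,6)@(1, 13): e=[-36,108,0] → .  [on edge]
  covered (9 px):
    . . . . . . . . . . . .
    . . . . . . . . . X . .
    . . . . . . . . X . . .
    . . . . . . X X X . . .
    . . . . . X X X . . . .
    . . . . X . . . . . . .
    . . . . . . . . . . . .
    . . . . . . . . . . . .
T3:
  2·area = 4
  edge (4, 12)→(2, 2): d=(-2,-10) top-left  bias=+0
  edge (2, 2)→(2, 0): d=(0,-2) top-left  bias=+0
  edge (2, 0)→(4, 12): d=(2,12) right/bottom  bias=-1
    (1,3)@(3, 7): e=[0,2,2] → X  [on edge]
    (2,3)@(5, 7): e=[20,6,-22] → .
    (1,4)@(3, 9): e=[-4,2,6] → .
  covered (1 px):
    . . . . . . . . . . . .
    . . . . . . . . . . . .
    . . . . . . . . . . . .
    . X . . . . . . . . . .
    . . . . . . . . . . . .
    . . . . . . . . . . . .
    . . . . . . . . . . . .
    . . . . . . . . . . . .

Answer: [[6,2],[5,3],[6,3],[7,3],[4,4],[5,4],[6,4],[7,4],[8,4]]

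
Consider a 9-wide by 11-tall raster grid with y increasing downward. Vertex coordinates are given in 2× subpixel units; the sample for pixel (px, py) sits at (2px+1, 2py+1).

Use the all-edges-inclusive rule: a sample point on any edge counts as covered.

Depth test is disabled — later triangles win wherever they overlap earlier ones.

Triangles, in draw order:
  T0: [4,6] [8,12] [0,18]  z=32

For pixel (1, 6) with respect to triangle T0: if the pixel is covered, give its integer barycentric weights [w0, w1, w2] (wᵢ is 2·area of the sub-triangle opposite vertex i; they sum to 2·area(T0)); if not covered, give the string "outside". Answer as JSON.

T0:
  2·area = 72
  edge (4, 6)→(8, 12): d=(4,6) inclusive
  edge (8, 12)→(0, 18): d=(-8,6) inclusive
  edge (0, 18)→(4, 6): d=(4,-12) inclusive
    (2,1)@(5, 3): e=[-18,90,0] → ·  [on edge]
    (1,4)@(3, 9): e=[18,54,0] → █  [on edge]
    (2,4)@(5, 9): e=[6,42,24] → █
    (3,4)@(7, 9): e=[-6,30,48] → ·
    (1,5)@(3, 11): e=[26,38,8] → █
    (3,5)@(7, 11): e=[2,14,56] → █
    (4,5)@(9, 11): e=[-10,2,80] → ·
    (1,6)@(3, 13): e=[34,22,16] → █
    (3,6)@(7, 13): e=[10,-2,64] → ·
    (0,7)@(1, 15): e=[54,18,0] → █  [on edge]
    (2,7)@(5, 15): e=[30,-6,48] → ·
    (0,8)@(1, 17): e=[62,2,8] → █
  covered (10 px):
    · · · · · · · · ·
    · · · · · · · · ·
    · · · · · · · · ·
    · · · · · · · · ·
    · █ █ · · · · · ·
    · █ █ █ · · · · ·
    · █ █ · · · · · ·
    █ █ · · · · · · ·
    █ · · · · · · · ·
    · · · · · · · · ·
    · · · · · · · · ·

Final: [22,16,34]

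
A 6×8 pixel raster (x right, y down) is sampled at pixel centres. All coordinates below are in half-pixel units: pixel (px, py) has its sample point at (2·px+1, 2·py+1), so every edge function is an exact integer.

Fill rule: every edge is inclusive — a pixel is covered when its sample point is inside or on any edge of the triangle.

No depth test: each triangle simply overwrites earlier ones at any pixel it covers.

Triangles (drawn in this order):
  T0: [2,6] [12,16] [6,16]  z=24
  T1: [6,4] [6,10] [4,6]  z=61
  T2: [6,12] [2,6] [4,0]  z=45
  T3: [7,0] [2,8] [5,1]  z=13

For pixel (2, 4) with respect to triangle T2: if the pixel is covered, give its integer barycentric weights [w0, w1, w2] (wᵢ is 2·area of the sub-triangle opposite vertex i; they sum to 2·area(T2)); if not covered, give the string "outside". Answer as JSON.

T0:
  2·area = 60
  edge (2, 6)→(12, 16): d=(10,10) inclusive
  edge (12, 16)→(6, 16): d=(-6,0) inclusive
  edge (6, 16)→(2, 6): d=(-4,-10) inclusive
    (0,2)@(1, 5): e=[0,66,-6] → .  [on edge]
    (1,3)@(3, 7): e=[0,54,6] → X  [on edge]
    (2,3)@(5, 7): e=[-20,54,26] → .
    (1,4)@(3, 9): e=[20,42,-2] → .
    (2,4)@(5, 9): e=[0,42,18] → X  [on edge]
    (3,4)@(7, 9): e=[-20,42,38] → .
    (2,5)@(5, 11): e=[20,30,10] → X
    (3,5)@(7, 11): e=[0,30,30] → X  [on edge]
    (4,5)@(9, 11): e=[-20,30,50] → .
    (2,6)@(5, 13): e=[40,18,2] → X
    (4,6)@(9, 13): e=[0,18,42] → X  [on edge]
    (5,6)@(11, 13): e=[-20,18,62] → .
    (5,7)@(11, 15): e=[0,6,54] → X  [on edge]
  covered (10 px):
    . . . . . .
    . . . . . .
    . . . . . .
    . X . . . .
    . . X . . .
    . . X X . .
    . . X X X .
    . . . X X X
T1:
  2·area = 12
  edge (6, 4)→(6, 10): d=(0,6) inclusive
  edge (6, 10)→(4, 6): d=(-2,-4) inclusive
  edge (4, 6)→(6, 4): d=(2,-2) inclusive
    (4,0)@(9, 1): e=[-18,30,0] → .  [on edge]
    (3,1)@(7, 3): e=[-6,18,0] → .  [on edge]
    (2,2)@(5, 5): e=[6,6,0] → X  [on edge]
    (3,2)@(7, 5): e=[-6,14,4] → .
    (1,3)@(3, 7): e=[18,-6,0] → .  [on edge]
    (2,3)@(5, 7): e=[6,2,4] → X
    (3,3)@(7, 7): e=[-6,10,8] → .
    (0,4)@(1, 9): e=[30,-18,0] → .  [on edge]
    (2,4)@(5, 9): e=[6,-2,8] → .
  covered (2 px):
    . . . . . .
    . . . . . .
    . . X . . .
    . . X . . .
    . . . . . .
    . . . . . .
    . . . . . .
    . . . . . .
T2:
  2·area = 36
  edge (6, 12)→(2, 6): d=(-4,-6) inclusive
  edge (2, 6)→(4, 0): d=(2,-6) inclusive
  edge (4, 0)→(6, 12): d=(2,12) inclusive
    (1,1)@(3, 3): e=[18,0,18] → X  [on edge]
    (2,1)@(5, 3): e=[30,12,-6] → .
    (1,2)@(3, 5): e=[10,4,22] → X
    (2,2)@(5, 5): e=[22,16,-2] → .
    (1,3)@(3, 7): e=[2,8,26] → X
    (2,3)@(5, 7): e=[14,20,2] → X
    (3,3)@(7, 7): e=[26,32,-22] → .
    (0,4)@(1, 9): e=[-18,0,54] → .  [on edge]
    (1,4)@(3, 9): e=[-6,12,30] → .
    (2,4)@(5, 9): e=[6,24,6] → X
    (3,4)@(7, 9): e=[18,36,-18] → .
    (2,5)@(5, 11): e=[-2,28,10] → .
  covered (5 px):
    . . . . . .
    . X . . . .
    . X . . . .
    . X X . . .
    . . X . . .
    . . . . . .
    . . . . . .
    . . . . . .
T3:
  2·area = 11
  edge (7, 0)→(2, 8): d=(-5,8) inclusive
  edge (2, 8)→(5, 1): d=(3,-7) inclusive
  edge (5, 1)→(7, 0): d=(2,-1) inclusive
    (2,0)@(5, 1): e=[11,0,0] → X  [on edge]
    (3,0)@(7, 1): e=[-5,14,2] → .
    (0,1)@(1, 3): e=[33,-22,0] → .  [on edge]
    (2,1)@(5, 3): e=[1,6,4] → X
    (3,1)@(7, 3): e=[-15,20,6] → .
    (2,2)@(5, 5): e=[-9,12,8] → .
  covered (2 px):
    . . X . . .
    . . X . . .
    . . . . . .
    . . . . . .
    . . . . . .
    . . . . . .
    . . . . . .
    . . . . . .

Result: [24,6,6]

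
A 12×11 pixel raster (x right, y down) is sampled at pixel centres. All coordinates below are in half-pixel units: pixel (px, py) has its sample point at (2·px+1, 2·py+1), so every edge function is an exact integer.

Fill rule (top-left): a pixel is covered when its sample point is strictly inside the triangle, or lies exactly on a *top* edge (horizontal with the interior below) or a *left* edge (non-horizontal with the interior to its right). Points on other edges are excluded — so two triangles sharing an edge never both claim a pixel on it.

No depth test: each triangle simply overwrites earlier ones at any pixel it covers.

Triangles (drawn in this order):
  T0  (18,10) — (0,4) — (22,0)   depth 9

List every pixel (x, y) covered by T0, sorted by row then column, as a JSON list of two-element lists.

T0:
  2·area = 204
  edge (18, 10)→(0, 4): d=(-18,-6) top-left  bias=+0
  edge (0, 4)→(22, 0): d=(22,-4) top-left  bias=+0
  edge (22, 0)→(18, 10): d=(-4,10) right/bottom  bias=-1
    (8,0)@(17, 1): e=[156,2,46] → #
    (9,0)@(19, 1): e=[168,10,26] → #
    (10,0)@(21, 1): e=[180,18,6] → #
    (11,0)@(23, 1): e=[192,26,-14] → ·
    (3,1)@(7, 3): e=[60,6,138] → #
    (4,1)@(9, 3): e=[72,14,118] → #
    (5,1)@(11, 3): e=[84,22,98] → #
    (6,1)@(13, 3): e=[96,30,78] → #
    (7,1)@(15, 3): e=[108,38,58] → #
    (10,1)@(21, 3): e=[144,62,-2] → ·
    (1,2)@(3, 5): e=[0,34,170] → #  [on edge]
    (2,2)@(5, 5): e=[12,42,150] → #
    (4,3)@(9, 7): e=[0,102,102] → #  [on edge]
    (7,4)@(15, 9): e=[0,170,34] → #  [on edge]
    (10,5)@(21, 11): e=[0,238,-34] → ·  [on edge]
  covered (27 px):
    · · · · · · · · # # # ·
    · · · # # # # # # # · ·
    · # # # # # # # # # · ·
    · · · · # # # # # # · ·
    · · · · · · · # # · · ·
    · · · · · · · · · · · ·
    · · · · · · · · · · · ·
    · · · · · · · · · · · ·
    · · · · · · · · · · · ·
    · · · · · · · · · · · ·
    · · · · · · · · · · · ·

Final: [[8,0],[9,0],[10,0],[3,1],[4,1],[5,1],[6,1],[7,1],[8,1],[9,1],[1,2],[2,2],[3,2],[4,2],[5,2],[6,2],[7,2],[8,2],[9,2],[4,3],[5,3],[6,3],[7,3],[8,3],[9,3],[7,4],[8,4]]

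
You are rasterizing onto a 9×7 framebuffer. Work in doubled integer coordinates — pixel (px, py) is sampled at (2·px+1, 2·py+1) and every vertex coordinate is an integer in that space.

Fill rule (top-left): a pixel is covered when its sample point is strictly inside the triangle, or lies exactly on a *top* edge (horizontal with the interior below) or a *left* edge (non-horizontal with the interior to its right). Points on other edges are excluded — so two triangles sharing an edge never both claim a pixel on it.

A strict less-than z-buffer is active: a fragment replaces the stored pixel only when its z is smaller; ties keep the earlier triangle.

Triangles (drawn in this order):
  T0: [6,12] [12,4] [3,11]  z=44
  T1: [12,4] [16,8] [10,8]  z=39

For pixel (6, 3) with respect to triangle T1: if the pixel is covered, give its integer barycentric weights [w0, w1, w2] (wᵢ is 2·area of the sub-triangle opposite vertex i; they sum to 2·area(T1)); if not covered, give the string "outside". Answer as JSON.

T0:
  2·area = 30  (B↔C swapped to make it positive)
  edge (6, 12)→(3, 11): d=(-3,-1) top-left  bias=+0
  edge (3, 11)→(12, 4): d=(9,-7) top-left  bias=+0
  edge (12, 4)→(6, 12): d=(-6,8) right/bottom  bias=-1
    (5,2)@(11, 5): e=[26,2,2] → #
    (6,2)@(13, 5): e=[28,16,-14] → ·
    (4,3)@(9, 7): e=[18,6,6] → #
    (5,3)@(11, 7): e=[20,20,-10] → ·
    (3,4)@(7, 9): e=[10,10,10] → #
    (4,4)@(9, 9): e=[12,24,-6] → ·
    (1,5)@(3, 11): e=[0,0,30] → #  [on edge]
    (2,5)@(5, 11): e=[2,14,14] → #
    (3,5)@(7, 11): e=[4,28,-2] → ·
    (1,6)@(3, 13): e=[-6,18,18] → ·
    (2,6)@(5, 13): e=[-4,32,2] → ·
    (4,6)@(9, 13): e=[0,60,-30] → ·  [on edge]
  covered (5 px):
    · · · · · · · · ·
    · · · · · · · · ·
    · · · · · # · · ·
    · · · · # · · · ·
    · · · # · · · · ·
    · # # · · · · · ·
    · · · · · · · · ·
T1:
  2·area = 24
  edge (12, 4)→(16, 8): d=(4,4) right/bottom  bias=-1
  edge (16, 8)→(10, 8): d=(-6,0) right/bottom  bias=-1
  edge (10, 8)→(12, 4): d=(2,-4) top-left  bias=+0
    (4,0)@(9, 1): e=[0,42,-18] → ·  [on edge]
    (5,1)@(11, 3): e=[0,30,-6] → ·  [on edge]
    (6,2)@(13, 5): e=[0,18,6] → ·  [on edge]
    (5,3)@(11, 7): e=[16,6,2] → #
    (6,3)@(13, 7): e=[8,6,10] → #
    (7,3)@(15, 7): e=[0,6,18] → ·  [on edge]
    (5,4)@(11, 9): e=[24,-6,6] → ·
    (6,4)@(13, 9): e=[16,-6,14] → ·
    (8,4)@(17, 9): e=[0,-6,30] → ·  [on edge]
  covered (2 px):
    · · · · · · · · ·
    · · · · · · · · ·
    · · · · · · · · ·
    · · · · · # # · ·
    · · · · · · · · ·
    · · · · · · · · ·
    · · · · · · · · ·

Final: [6,10,8]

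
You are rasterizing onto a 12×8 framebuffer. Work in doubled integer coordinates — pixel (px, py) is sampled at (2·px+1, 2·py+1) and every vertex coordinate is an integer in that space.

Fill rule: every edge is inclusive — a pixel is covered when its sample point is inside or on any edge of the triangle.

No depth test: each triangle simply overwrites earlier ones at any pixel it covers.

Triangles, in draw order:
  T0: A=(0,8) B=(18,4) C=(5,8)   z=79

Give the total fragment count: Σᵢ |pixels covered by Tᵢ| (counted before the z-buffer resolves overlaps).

T0:
  2·area = 20
  edge (0, 8)→(18, 4): d=(18,-4) inclusive
  edge (18, 4)→(5, 8): d=(-13,4) inclusive
  edge (5, 8)→(0, 8): d=(-5,0) inclusive
    (2,3)@(5, 7): e=[2,13,5] → █
    (3,3)@(7, 7): e=[10,5,5] → █
    (4,3)@(9, 7): e=[18,-3,5] → ·
    (2,4)@(5, 9): e=[38,-13,-5] → ·
    (3,4)@(7, 9): e=[46,-21,-5] → ·
  covered (2 px):
    · · · · · · · · · · · ·
    · · · · · · · · · · · ·
    · · · · · · · · · · · ·
    · · █ █ · · · · · · · ·
    · · · · · · · · · · · ·
    · · · · · · · · · · · ·
    · · · · · · · · · · · ·
    · · · · · · · · · · · ·

Answer: 2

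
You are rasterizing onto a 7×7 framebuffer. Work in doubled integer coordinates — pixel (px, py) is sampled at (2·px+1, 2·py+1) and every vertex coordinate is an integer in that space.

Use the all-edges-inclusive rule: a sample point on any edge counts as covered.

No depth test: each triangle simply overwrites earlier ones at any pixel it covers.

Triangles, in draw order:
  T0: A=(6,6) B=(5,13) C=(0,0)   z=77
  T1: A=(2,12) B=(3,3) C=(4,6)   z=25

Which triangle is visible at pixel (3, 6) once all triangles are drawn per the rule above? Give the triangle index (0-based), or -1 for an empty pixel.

T0:
  2·area = 48
  edge (6, 6)→(5, 13): d=(-1,7) inclusive
  edge (5, 13)→(0, 0): d=(-5,-13) inclusive
  edge (0, 0)→(6, 6): d=(6,6) inclusive
    (0,0)@(1, 1): e=[40,8,0] → X  [on edge]
    (1,0)@(3, 1): e=[26,34,-12] → .
    (0,1)@(1, 3): e=[38,-2,12] → .
    (1,1)@(3, 3): e=[24,24,0] → X  [on edge]
    (2,1)@(5, 3): e=[10,50,-12] → .
    (1,2)@(3, 5): e=[22,14,12] → X
    (2,2)@(5, 5): e=[8,40,0] → X  [on edge]
    (3,2)@(7, 5): e=[-6,66,-12] → .
    (1,3)@(3, 7): e=[20,4,24] → X
    (3,3)@(7, 7): e=[-8,56,0] → .  [on edge]
    (1,4)@(3, 9): e=[18,-6,36] → .
    (2,4)@(5, 9): e=[4,20,24] → X
    (4,4)@(9, 9): e=[-24,72,0] → .  [on edge]
    (5,5)@(11, 11): e=[-40,88,0] → .  [on edge]
    (2,6)@(5, 13): e=[0,0,48] → X  [on edge]
    (6,6)@(13, 13): e=[-56,104,0] → .  [on edge]
  covered (9 px):
    X . . . . . .
    . X . . . . .
    . X X . . . .
    . X X . . . .
    . . X . . . .
    . . X . . . .
    . . X . . . .
T1:
  2·area = 12
  edge (2, 12)→(3, 3): d=(1,-9) inclusive
  edge (3, 3)→(4, 6): d=(1,3) inclusive
  edge (4, 6)→(2, 12): d=(-2,6) inclusive
    (1,1)@(3, 3): e=[0,0,12] → X  [on edge]
    (2,1)@(5, 3): e=[18,-6,0] → .  [on edge]
    (1,2)@(3, 5): e=[2,2,8] → X
    (2,2)@(5, 5): e=[20,-4,-4] → .
    (1,3)@(3, 7): e=[4,4,4] → X
    (2,3)@(5, 7): e=[22,-2,-8] → .
    (1,4)@(3, 9): e=[6,6,0] → X  [on edge]
    (2,4)@(5, 9): e=[24,0,-12] → .  [on edge]
    (1,5)@(3, 11): e=[8,8,-4] → .
  covered (4 px):
    . . . . . . .
    . X . . . . .
    . X . . . . .
    . X . . . . .
    . X . . . . .
    . . . . . . .
    . . . . . . .

Z-buffer (winner per pixel, '.' = empty):
  0 . . . . . .
  . 1 . . . . .
  . 1 0 . . . .
  . 1 0 . . . .
  . 1 0 . . . .
  . . 0 . . . .
  . . 0 . . . .

Result: -1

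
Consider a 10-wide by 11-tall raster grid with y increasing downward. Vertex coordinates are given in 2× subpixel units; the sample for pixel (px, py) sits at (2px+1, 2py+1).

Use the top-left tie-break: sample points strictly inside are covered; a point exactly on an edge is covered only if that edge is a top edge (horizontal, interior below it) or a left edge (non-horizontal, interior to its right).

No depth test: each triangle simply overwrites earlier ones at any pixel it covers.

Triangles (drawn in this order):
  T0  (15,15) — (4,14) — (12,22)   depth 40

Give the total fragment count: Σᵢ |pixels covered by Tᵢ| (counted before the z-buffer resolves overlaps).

T0:
  2·area = 80  (B↔C swapped to make it positive)
  edge (15, 15)→(12, 22): d=(-3,7) right/bottom  bias=-1
  edge (12, 22)→(4, 14): d=(-8,-8) top-left  bias=+0
  edge (4, 14)→(15, 15): d=(11,1) right/bottom  bias=-1
    (0,5)@(1, 11): e=[110,0,-30] → ·  [on edge]
    (1,6)@(3, 13): e=[90,0,-10] → ·  [on edge]
    (2,7)@(5, 15): e=[70,0,10] → █  [on edge]
    (3,7)@(7, 15): e=[56,16,8] → █
    (4,7)@(9, 15): e=[42,32,6] → █
    (5,7)@(11, 15): e=[28,48,4] → █
    (6,7)@(13, 15): e=[14,64,2] → █
    (7,7)@(15, 15): e=[0,80,0] → ·  [on edge]
    (2,8)@(5, 17): e=[64,-16,32] → ·
    (3,8)@(7, 17): e=[50,0,30] → █  [on edge]
    (7,8)@(15, 17): e=[-6,64,22] → ·
    (3,9)@(7, 19): e=[44,-16,52] → ·
    (4,9)@(9, 19): e=[30,0,50] → █  [on edge]
    (5,10)@(11, 21): e=[10,0,70] → █  [on edge]
  covered (13 px):
    · · · · · · · · · ·
    · · · · · · · · · ·
    · · · · · · · · · ·
    · · · · · · · · · ·
    · · · · · · · · · ·
    · · · · · · · · · ·
    · · · · · · · · · ·
    · · █ █ █ █ █ · · ·
    · · · █ █ █ █ · · ·
    · · · · █ █ █ · · ·
    · · · · · █ · · · ·

Final: 13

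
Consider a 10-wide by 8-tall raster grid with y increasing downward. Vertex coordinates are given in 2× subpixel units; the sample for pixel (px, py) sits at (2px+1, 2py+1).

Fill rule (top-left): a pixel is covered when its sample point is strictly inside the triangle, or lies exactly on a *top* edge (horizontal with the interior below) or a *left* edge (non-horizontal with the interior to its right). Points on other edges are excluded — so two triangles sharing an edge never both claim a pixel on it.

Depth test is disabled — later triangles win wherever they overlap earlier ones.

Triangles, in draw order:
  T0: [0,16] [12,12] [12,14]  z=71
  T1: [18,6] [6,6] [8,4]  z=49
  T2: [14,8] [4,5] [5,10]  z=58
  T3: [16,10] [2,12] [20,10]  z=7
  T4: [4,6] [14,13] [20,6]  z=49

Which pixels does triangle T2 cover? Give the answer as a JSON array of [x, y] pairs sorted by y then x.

T0:
  2·area = 24
  edge (0, 16)→(12, 12): d=(12,-4) top-left  bias=+0
  edge (12, 12)→(12, 14): d=(0,2) right/bottom  bias=-1
  edge (12, 14)→(0, 16): d=(-12,2) right/bottom  bias=-1
    (7,5)@(15, 11): e=[0,-6,30] → .  [on edge]
    (4,6)@(9, 13): e=[0,6,18] → X  [on edge]
    (5,6)@(11, 13): e=[8,2,14] → X
    (6,6)@(13, 13): e=[16,-2,10] → .
    (1,7)@(3, 15): e=[0,18,6] → X  [on edge]
    (2,7)@(5, 15): e=[8,14,2] → X
    (3,7)@(7, 15): e=[16,10,-2] → .
    (4,7)@(9, 15): e=[24,6,-6] → .
    (5,7)@(11, 15): e=[32,2,-10] → .
  covered (4 px):
    . . . . . . . . . .
    . . . . . . . . . .
    . . . . . . . . . .
    . . . . . . . . . .
    . . . . . . . . . .
    . . . . . . . . . .
    . . . . X X . . . .
    . X X . . . . . . .
T1:
  2·area = 24
  edge (18, 6)→(6, 6): d=(-12,0) right/bottom  bias=-1
  edge (6, 6)→(8, 4): d=(2,-2) top-left  bias=+0
  edge (8, 4)→(18, 6): d=(10,2) right/bottom  bias=-1
    (5,0)@(11, 1): e=[60,0,-36] → .  [on edge]
    (1,1)@(3, 3): e=[36,-12,0] → .  [on edge]
    (4,1)@(9, 3): e=[36,0,-12] → .  [on edge]
    (3,2)@(7, 5): e=[12,0,12] → X  [on edge]
    (4,2)@(9, 5): e=[12,4,8] → X
    (5,2)@(11, 5): e=[12,8,4] → X
    (6,2)@(13, 5): e=[12,12,0] → .  [on edge]
    (2,3)@(5, 7): e=[-12,0,36] → .  [on edge]
    (3,3)@(7, 7): e=[-12,4,32] → .
    (4,3)@(9, 7): e=[-12,8,28] → .
    (5,3)@(11, 7): e=[-12,12,24] → .
    (1,4)@(3, 9): e=[-36,0,60] → .  [on edge]
    (0,5)@(1, 11): e=[-60,0,84] → .  [on edge]
  covered (3 px):
    . . . . . . . . . .
    . . . . . . . . . .
    . . . X X X . . . .
    . . . . . . . . . .
    . . . . . . . . . .
    . . . . . . . . . .
    . . . . . . . . . .
    . . . . . . . . . .
T2:
  2·area = 47  (B↔C swapped to make it positive)
  edge (14, 8)→(5, 10): d=(-9,2) right/bottom  bias=-1
  edge (5, 10)→(4, 5): d=(-1,-5) top-left  bias=+0
  edge (4, 5)→(14, 8): d=(10,3) right/bottom  bias=-1
    (2,3)@(5, 7): e=[27,3,17] → X
    (3,3)@(7, 7): e=[23,13,11] → X
    (4,3)@(9, 7): e=[19,23,5] → X
    (5,3)@(11, 7): e=[15,33,-1] → .
    (2,4)@(5, 9): e=[9,1,37] → X
    (5,4)@(11, 9): e=[-3,31,19] → .
    (2,5)@(5, 11): e=[-9,-1,57] → .
    (3,5)@(7, 11): e=[-13,9,51] → .
    (4,5)@(9, 11): e=[-17,19,45] → .
  covered (6 px):
    . . . . . . . . . .
    . . . . . . . . . .
    . . . . . . . . . .
    . . X X X . . . . .
    . . X X X . . . . .
    . . . . . . . . . .
    . . . . . . . . . .
    . . . . . . . . . .
T3:
  2·area = 8  (B↔C swapped to make it positive)
  edge (16, 10)→(20, 10): d=(4,0) top-left  bias=+0
  edge (20, 10)→(2, 12): d=(-18,2) right/bottom  bias=-1
  edge (2, 12)→(16, 10): d=(14,-2) top-left  bias=+0
    (4,5)@(9, 11): e=[4,4,0] → X  [on edge]
    (5,5)@(11, 11): e=[4,0,4] → .  [on edge]
    (4,6)@(9, 13): e=[12,-32,28] → .
  covered (1 px):
    . . . . . . . . . .
    . . . . . . . . . .
    . . . . . . . . . .
    . . . . . . . . . .
    . . . . . . . . . .
    . . . . X . . . . .
    . . . . . . . . . .
    . . . . . . . . . .
T4:
  2·area = 112  (B↔C swapped to make it positive)
  edge (4, 6)→(20, 6): d=(16,0) top-left  bias=+0
  edge (20, 6)→(14, 13): d=(-6,7) right/bottom  bias=-1
  edge (14, 13)→(4, 6): d=(-10,-7) top-left  bias=+0
    (3,3)@(7, 7): e=[16,85,11] → X
    (4,3)@(9, 7): e=[16,71,25] → X
    (5,3)@(11, 7): e=[16,57,39] → X
    (6,3)@(13, 7): e=[16,43,53] → X
    (7,3)@(15, 7): e=[16,29,67] → X
    (8,3)@(17, 7): e=[16,15,81] → X
    (9,3)@(19, 7): e=[16,1,95] → X
    (3,4)@(7, 9): e=[48,73,-9] → .
    (4,4)@(9, 9): e=[48,59,5] → X
    (9,4)@(19, 9): e=[48,-11,75] → .
    (4,5)@(9, 11): e=[80,47,-15] → .
    (5,5)@(11, 11): e=[80,33,-1] → .
  covered (14 px):
    . . . . . . . . . .
    . . . . . . . . . .
    . . . . . . . . . .
    . . . X X X X X X X
    . . . . X X X X X .
    . . . . . . X X . .
    . . . . . . . . . .
    . . . . . . . . . .

Answer: [[2,3],[3,3],[4,3],[2,4],[3,4],[4,4]]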